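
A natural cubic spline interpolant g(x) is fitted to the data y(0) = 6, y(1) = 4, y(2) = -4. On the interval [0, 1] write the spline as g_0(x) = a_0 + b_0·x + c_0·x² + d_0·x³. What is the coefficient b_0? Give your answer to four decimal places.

Put M_i = g'' at the i-th knot. Here h = (1, 1) and Δ = (-2, -8), so the interior equations h_(i-1)·M_(i-1) + 2(h_(i-1)+h_i)·M_i + h_i·M_(i+1) = 6(Δ_i − Δ_(i-1)) read
  1·M_0 + 4·M_1 + 1·M_2 = 6(Δ_1 - Δ_0) = -36
Natural end conditions: M_0 = M_2 = 0.
Solving: M_0 = 0, M_1 = -9, M_2 = 0.
On [0, 1], with g_0(x) = a_0 + b_0·x + c_0·x² + d_0·x³: c_0 = M_0/2 = 0, d_0 = (M_1 - M_0)/(6h_0) = -3/2, b_0 = Δ_0 - h_0(2M_0 + M_1)/6 = -1/2.

-0.5000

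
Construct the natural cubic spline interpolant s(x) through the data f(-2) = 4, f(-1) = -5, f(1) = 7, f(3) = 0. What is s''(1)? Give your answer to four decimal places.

-11.8636

Write M_i for s''(x_i). With h_i = 1, 2, 2 and divided differences Δ_i = -9, 6, -7/2, the continuity of s' gives the tridiagonal system
  1·M_0 + 6·M_1 + 2·M_2 = 6(Δ_1 - Δ_0) = 90
  2·M_1 + 8·M_2 + 2·M_3 = 6(Δ_2 - Δ_1) = -57
Natural end conditions: M_0 = M_3 = 0.
Solving the tridiagonal system: M_0 = 0, M_1 = 417/22, M_2 = -261/22, M_3 = 0.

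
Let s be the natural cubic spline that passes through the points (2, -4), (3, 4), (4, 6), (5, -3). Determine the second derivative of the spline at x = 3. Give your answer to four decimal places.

-5.2000

With m_i denoting the second derivative at x_i, h_i = 1, 1, 1, and Δ_i = (y_(i+1) − y_i)/h_i = 8, 2, -9:
  1·m_0 + 4·m_1 + 1·m_2 = 6(Δ_1 - Δ_0) = -36
  1·m_1 + 4·m_2 + 1·m_3 = 6(Δ_2 - Δ_1) = -66
Natural end conditions: m_0 = m_3 = 0.
Solving: m_0 = 0, m_1 = -26/5, m_2 = -76/5, m_3 = 0.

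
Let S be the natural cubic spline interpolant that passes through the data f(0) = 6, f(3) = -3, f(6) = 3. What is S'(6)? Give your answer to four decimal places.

Put m_i = S'' at the i-th knot. Here h = (3, 3) and Δ = (-3, 2), so the interior equations h_(i-1)·m_(i-1) + 2(h_(i-1)+h_i)·m_i + h_i·m_(i+1) = 6(Δ_i − Δ_(i-1)) read
  3·m_0 + 12·m_1 + 3·m_2 = 6(Δ_1 - Δ_0) = 30
Natural end conditions: m_0 = m_2 = 0.
Forward elimination and back-substitution give m_0 = 0, m_1 = 5/2, m_2 = 0.
On [3, 6], S'(x) = b_1 + 2c_1·(x - 3) + 3d_1·(x - 3)² with b_1 = Δ_1 - h_1(2m_1 + m_2)/6 = -1/2, c_1 = m_1/2 = 5/4, d_1 = (m_2 - m_1)/(6h_1) = -5/36. So S'(6) = 13/4.

3.2500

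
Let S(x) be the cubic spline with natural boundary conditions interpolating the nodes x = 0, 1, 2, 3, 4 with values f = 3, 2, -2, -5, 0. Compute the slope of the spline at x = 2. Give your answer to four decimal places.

-4.8750

Let m_i = S''(x_i). Step sizes h_i = 1, 1, 1, 1; slopes of the chords Δ_i = (y_(i+1) - y_i)/h_i = -1, -4, -3, 5.
  1·m_0 + 4·m_1 + 1·m_2 = 6(Δ_1 - Δ_0) = -18
  1·m_1 + 4·m_2 + 1·m_3 = 6(Δ_2 - Δ_1) = 6
  1·m_2 + 4·m_3 + 1·m_4 = 6(Δ_3 - Δ_2) = 48
Natural end conditions: m_0 = m_4 = 0.
Hence m_0 = 0, m_1 = -123/28, m_2 = -3/7, m_3 = 339/28, m_4 = 0.
On [2, 3], S'(x) = b_2 + 2c_2·(x - 2) + 3d_2·(x - 2)² with b_2 = Δ_2 - h_2(2m_2 + m_3)/6 = -39/8, c_2 = m_2/2 = -3/14, d_2 = (m_3 - m_2)/(6h_2) = 117/56. So S'(2) = -39/8.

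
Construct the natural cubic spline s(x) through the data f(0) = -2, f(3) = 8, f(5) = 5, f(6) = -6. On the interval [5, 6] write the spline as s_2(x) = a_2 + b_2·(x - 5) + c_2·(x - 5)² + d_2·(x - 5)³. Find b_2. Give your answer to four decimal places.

Write M_i for s''(x_i). With h_i = 3, 2, 1 and divided differences Δ_i = 10/3, -3/2, -11, the continuity of s' gives the tridiagonal system
  3·M_0 + 10·M_1 + 2·M_2 = 6(Δ_1 - Δ_0) = -29
  2·M_1 + 6·M_2 + 1·M_3 = 6(Δ_2 - Δ_1) = -57
Natural end conditions: M_0 = M_3 = 0.
Forward elimination and back-substitution give M_0 = 0, M_1 = -15/14, M_2 = -64/7, M_3 = 0.
On [5, 6], with s_2(x) = a_2 + b_2·(x - 5) + c_2·(x - 5)² + d_2·(x - 5)³: c_2 = M_2/2 = -32/7, d_2 = (M_3 - M_2)/(6h_2) = 32/21, b_2 = Δ_2 - h_2(2M_2 + M_3)/6 = -167/21.

-7.9524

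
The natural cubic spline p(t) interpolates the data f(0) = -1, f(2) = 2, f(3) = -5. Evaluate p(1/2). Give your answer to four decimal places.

1.0781

Let m_i = p''(x_i). Step sizes h_i = 2, 1; slopes of the chords Δ_i = (y_(i+1) - y_i)/h_i = 3/2, -7.
  2·m_0 + 6·m_1 + 1·m_2 = 6(Δ_1 - Δ_0) = -51
Natural end conditions: m_0 = m_2 = 0.
Hence m_0 = 0, m_1 = -17/2, m_2 = 0.
On [0, 2], p(t) = -1 + 13/3·t + 0·t² - 17/24·t³.
With t = 1/2: p(1/2) = 69/64.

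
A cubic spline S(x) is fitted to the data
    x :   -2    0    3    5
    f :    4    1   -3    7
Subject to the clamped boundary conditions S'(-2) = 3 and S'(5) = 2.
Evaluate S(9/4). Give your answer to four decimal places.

-4.5430

With M_i denoting the second derivative at x_i, h_i = 2, 3, 2, and Δ_i = (y_(i+1) − y_i)/h_i = -3/2, -4/3, 5:
  2·M_0 + 10·M_1 + 3·M_2 = 6(Δ_1 - Δ_0) = 1
  3·M_1 + 10·M_2 + 2·M_3 = 6(Δ_2 - Δ_1) = 38
Clamped end conditions give two more equations: 2h_0·M_0 + h_0·M_1 = 6(Δ_0 - S'(-2)) = -27 and h_2·M_2 + 2h_2·M_3 = 6(S'(5) - Δ_2) = -18.
Hence M_0 = -641/96, M_1 = -7/48, M_2 = 253/48, M_3 = -685/96.
On [0, 3], S(x) = 1 - 367/96·x - 7/96·x² + 65/216·x³.
With x = 9/4: S(9/4) = -1163/256.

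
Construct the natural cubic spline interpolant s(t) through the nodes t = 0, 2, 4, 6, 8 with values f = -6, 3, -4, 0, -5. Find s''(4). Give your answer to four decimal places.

7.3929

Write M_i for s''(x_i). With h_i = 2, 2, 2, 2 and divided differences Δ_i = 9/2, -7/2, 2, -5/2, the continuity of s' gives the tridiagonal system
  2·M_0 + 8·M_1 + 2·M_2 = 6(Δ_1 - Δ_0) = -48
  2·M_1 + 8·M_2 + 2·M_3 = 6(Δ_2 - Δ_1) = 33
  2·M_2 + 8·M_3 + 2·M_4 = 6(Δ_3 - Δ_2) = -27
Natural end conditions: M_0 = M_4 = 0.
Solving the tridiagonal system: M_0 = 0, M_1 = -879/112, M_2 = 207/28, M_3 = -585/112, M_4 = 0.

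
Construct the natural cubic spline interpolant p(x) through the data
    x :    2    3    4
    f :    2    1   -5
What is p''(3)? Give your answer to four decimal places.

-7.5000

Put σ_i = p'' at the i-th knot. Here h = (1, 1) and Δ = (-1, -6), so the interior equations h_(i-1)·σ_(i-1) + 2(h_(i-1)+h_i)·σ_i + h_i·σ_(i+1) = 6(Δ_i − Δ_(i-1)) read
  1·σ_0 + 4·σ_1 + 1·σ_2 = 6(Δ_1 - Δ_0) = -30
Natural end conditions: σ_0 = σ_2 = 0.
Hence σ_0 = 0, σ_1 = -15/2, σ_2 = 0.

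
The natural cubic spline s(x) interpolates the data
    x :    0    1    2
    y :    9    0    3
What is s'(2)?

Let M_i = s''(x_i). Step sizes h_i = 1, 1; slopes of the chords Δ_i = (y_(i+1) - y_i)/h_i = -9, 3.
  1·M_0 + 4·M_1 + 1·M_2 = 6(Δ_1 - Δ_0) = 72
Natural end conditions: M_0 = M_2 = 0.
Forward elimination and back-substitution give M_0 = 0, M_1 = 18, M_2 = 0.
On [1, 2], s'(x) = b_1 + 2c_1·(x - 1) + 3d_1·(x - 1)² with b_1 = Δ_1 - h_1(2M_1 + M_2)/6 = -3, c_1 = M_1/2 = 9, d_1 = (M_2 - M_1)/(6h_1) = -3. So s'(2) = 6.

6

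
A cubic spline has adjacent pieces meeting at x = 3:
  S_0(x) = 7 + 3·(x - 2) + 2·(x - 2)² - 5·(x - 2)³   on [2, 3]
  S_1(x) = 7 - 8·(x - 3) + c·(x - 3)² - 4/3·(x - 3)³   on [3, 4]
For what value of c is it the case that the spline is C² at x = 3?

-13

S_0''(x) = 4 - 30·(x - 2), so S_0''(3) = -26. On the right, S_1''(3) = 2c, so c = -13.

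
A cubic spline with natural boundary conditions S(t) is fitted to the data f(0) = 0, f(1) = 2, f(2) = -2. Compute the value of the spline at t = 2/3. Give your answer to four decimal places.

1.8889

Let M_i = S''(x_i). Step sizes h_i = 1, 1; slopes of the chords Δ_i = (y_(i+1) - y_i)/h_i = 2, -4.
  1·M_0 + 4·M_1 + 1·M_2 = 6(Δ_1 - Δ_0) = -36
Natural end conditions: M_0 = M_2 = 0.
Solving the tridiagonal system: M_0 = 0, M_1 = -9, M_2 = 0.
On [0, 1], S(t) = 0 + 7/2·t + 0·t² - 3/2·t³.
With t = 2/3: S(2/3) = 17/9.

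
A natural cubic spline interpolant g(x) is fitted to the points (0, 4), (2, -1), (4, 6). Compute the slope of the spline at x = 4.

With m_i denoting the second derivative at x_i, h_i = 2, 2, and Δ_i = (y_(i+1) − y_i)/h_i = -5/2, 7/2:
  2·m_0 + 8·m_1 + 2·m_2 = 6(Δ_1 - Δ_0) = 36
Natural end conditions: m_0 = m_2 = 0.
Solving the tridiagonal system: m_0 = 0, m_1 = 9/2, m_2 = 0.
On [2, 4], g'(x) = b_1 + 2c_1·(x - 2) + 3d_1·(x - 2)² with b_1 = Δ_1 - h_1(2m_1 + m_2)/6 = 1/2, c_1 = m_1/2 = 9/4, d_1 = (m_2 - m_1)/(6h_1) = -3/8. So g'(4) = 5.

5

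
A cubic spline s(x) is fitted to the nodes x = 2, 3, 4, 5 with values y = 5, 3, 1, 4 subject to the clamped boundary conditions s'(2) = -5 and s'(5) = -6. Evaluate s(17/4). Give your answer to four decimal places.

With m_i denoting the second derivative at x_i, h_i = 1, 1, 1, and Δ_i = (y_(i+1) − y_i)/h_i = -2, -2, 3:
  1·m_0 + 4·m_1 + 1·m_2 = 6(Δ_1 - Δ_0) = 0
  1·m_1 + 4·m_2 + 1·m_3 = 6(Δ_2 - Δ_1) = 30
Clamped end conditions give two more equations: 2h_0·m_0 + h_0·m_1 = 6(Δ_0 - s'(2)) = 18 and h_2·m_2 + 2h_2·m_3 = 6(s'(5) - Δ_2) = -54.
Solving: m_0 = 194/15, m_1 = -118/15, m_2 = 278/15, m_3 = -544/15.
On [4, 5], s(x) = 1 + 43/15·(x - 4) + 139/15·(x - 4)² - 137/15·(x - 4)³.
With (x - 4) = 1/4: s(17/4) = 689/320.

2.1531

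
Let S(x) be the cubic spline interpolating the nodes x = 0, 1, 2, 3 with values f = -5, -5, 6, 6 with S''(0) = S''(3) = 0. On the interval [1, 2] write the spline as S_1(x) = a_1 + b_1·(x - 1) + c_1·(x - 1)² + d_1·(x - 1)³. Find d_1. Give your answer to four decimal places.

-7.3333

Write σ_i for S''(x_i). With h_i = 1, 1, 1 and divided differences Δ_i = 0, 11, 0, the continuity of S' gives the tridiagonal system
  1·σ_0 + 4·σ_1 + 1·σ_2 = 6(Δ_1 - Δ_0) = 66
  1·σ_1 + 4·σ_2 + 1·σ_3 = 6(Δ_2 - Δ_1) = -66
Natural end conditions: σ_0 = σ_3 = 0.
Solving the tridiagonal system: σ_0 = 0, σ_1 = 22, σ_2 = -22, σ_3 = 0.
On [1, 2], with S_1(x) = a_1 + b_1·(x - 1) + c_1·(x - 1)² + d_1·(x - 1)³: c_1 = σ_1/2 = 11, d_1 = (σ_2 - σ_1)/(6h_1) = -22/3, b_1 = Δ_1 - h_1(2σ_1 + σ_2)/6 = 22/3.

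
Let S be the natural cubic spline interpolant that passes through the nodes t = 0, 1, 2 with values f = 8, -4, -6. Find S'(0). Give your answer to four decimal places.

-14.5000

With σ_i denoting the second derivative at x_i, h_i = 1, 1, and Δ_i = (y_(i+1) − y_i)/h_i = -12, -2:
  1·σ_0 + 4·σ_1 + 1·σ_2 = 6(Δ_1 - Δ_0) = 60
Natural end conditions: σ_0 = σ_2 = 0.
Solving: σ_0 = 0, σ_1 = 15, σ_2 = 0.
On [0, 1], S'(t) = b_0 + 2c_0·t + 3d_0·t² with b_0 = Δ_0 - h_0(2σ_0 + σ_1)/6 = -29/2, c_0 = σ_0/2 = 0, d_0 = (σ_1 - σ_0)/(6h_0) = 5/2. So S'(0) = -29/2.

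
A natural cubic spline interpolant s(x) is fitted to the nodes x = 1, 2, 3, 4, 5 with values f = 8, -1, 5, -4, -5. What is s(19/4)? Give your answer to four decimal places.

Write M_i for s''(x_i). With h_i = 1, 1, 1, 1 and divided differences Δ_i = -9, 6, -9, -1, the continuity of s' gives the tridiagonal system
  1·M_0 + 4·M_1 + 1·M_2 = 6(Δ_1 - Δ_0) = 90
  1·M_1 + 4·M_2 + 1·M_3 = 6(Δ_2 - Δ_1) = -90
  1·M_2 + 4·M_3 + 1·M_4 = 6(Δ_3 - Δ_2) = 48
Natural end conditions: M_0 = M_4 = 0.
Forward elimination and back-substitution give M_0 = 0, M_1 = 879/28, M_2 = -249/7, M_3 = 585/28, M_4 = 0.
On [4, 5], s(x) = -4 - 223/28·(x - 4) + 585/56·(x - 4)² - 195/56·(x - 4)³.
With (x - 4) = 3/4: s(19/4) = -19949/3584.

-5.5661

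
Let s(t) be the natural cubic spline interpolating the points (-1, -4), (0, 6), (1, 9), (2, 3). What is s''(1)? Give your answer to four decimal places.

-11.6000

Put M_i = s'' at the i-th knot. Here h = (1, 1, 1) and Δ = (10, 3, -6), so the interior equations h_(i-1)·M_(i-1) + 2(h_(i-1)+h_i)·M_i + h_i·M_(i+1) = 6(Δ_i − Δ_(i-1)) read
  1·M_0 + 4·M_1 + 1·M_2 = 6(Δ_1 - Δ_0) = -42
  1·M_1 + 4·M_2 + 1·M_3 = 6(Δ_2 - Δ_1) = -54
Natural end conditions: M_0 = M_3 = 0.
Forward elimination and back-substitution give M_0 = 0, M_1 = -38/5, M_2 = -58/5, M_3 = 0.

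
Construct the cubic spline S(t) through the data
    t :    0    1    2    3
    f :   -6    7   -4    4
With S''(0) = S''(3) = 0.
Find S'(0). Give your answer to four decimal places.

20.6667

Let M_i = S''(x_i). Step sizes h_i = 1, 1, 1; slopes of the chords Δ_i = (y_(i+1) - y_i)/h_i = 13, -11, 8.
  1·M_0 + 4·M_1 + 1·M_2 = 6(Δ_1 - Δ_0) = -144
  1·M_1 + 4·M_2 + 1·M_3 = 6(Δ_2 - Δ_1) = 114
Natural end conditions: M_0 = M_3 = 0.
Hence M_0 = 0, M_1 = -46, M_2 = 40, M_3 = 0.
On [0, 1], S'(t) = b_0 + 2c_0·t + 3d_0·t² with b_0 = Δ_0 - h_0(2M_0 + M_1)/6 = 62/3, c_0 = M_0/2 = 0, d_0 = (M_1 - M_0)/(6h_0) = -23/3. So S'(0) = 62/3.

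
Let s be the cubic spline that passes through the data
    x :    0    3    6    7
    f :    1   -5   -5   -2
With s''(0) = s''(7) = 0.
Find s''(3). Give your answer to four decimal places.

Put M_i = s'' at the i-th knot. Here h = (3, 3, 1) and Δ = (-2, 0, 3), so the interior equations h_(i-1)·M_(i-1) + 2(h_(i-1)+h_i)·M_i + h_i·M_(i+1) = 6(Δ_i − Δ_(i-1)) read
  3·M_0 + 12·M_1 + 3·M_2 = 6(Δ_1 - Δ_0) = 12
  3·M_1 + 8·M_2 + 1·M_3 = 6(Δ_2 - Δ_1) = 18
Natural end conditions: M_0 = M_3 = 0.
Forward elimination and back-substitution give M_0 = 0, M_1 = 14/29, M_2 = 60/29, M_3 = 0.

0.4828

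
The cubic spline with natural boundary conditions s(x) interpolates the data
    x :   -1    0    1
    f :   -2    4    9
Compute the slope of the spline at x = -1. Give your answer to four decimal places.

6.2500

Put M_i = s'' at the i-th knot. Here h = (1, 1) and Δ = (6, 5), so the interior equations h_(i-1)·M_(i-1) + 2(h_(i-1)+h_i)·M_i + h_i·M_(i+1) = 6(Δ_i − Δ_(i-1)) read
  1·M_0 + 4·M_1 + 1·M_2 = 6(Δ_1 - Δ_0) = -6
Natural end conditions: M_0 = M_2 = 0.
Solving: M_0 = 0, M_1 = -3/2, M_2 = 0.
On [-1, 0], s'(x) = b_0 + 2c_0·(x + 1) + 3d_0·(x + 1)² with b_0 = Δ_0 - h_0(2M_0 + M_1)/6 = 25/4, c_0 = M_0/2 = 0, d_0 = (M_1 - M_0)/(6h_0) = -1/4. So s'(-1) = 25/4.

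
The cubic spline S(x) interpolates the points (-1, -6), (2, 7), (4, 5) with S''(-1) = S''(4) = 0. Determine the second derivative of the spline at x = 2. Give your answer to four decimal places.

Put M_i = S'' at the i-th knot. Here h = (3, 2) and Δ = (13/3, -1), so the interior equations h_(i-1)·M_(i-1) + 2(h_(i-1)+h_i)·M_i + h_i·M_(i+1) = 6(Δ_i − Δ_(i-1)) read
  3·M_0 + 10·M_1 + 2·M_2 = 6(Δ_1 - Δ_0) = -32
Natural end conditions: M_0 = M_2 = 0.
Solving: M_0 = 0, M_1 = -16/5, M_2 = 0.

-3.2000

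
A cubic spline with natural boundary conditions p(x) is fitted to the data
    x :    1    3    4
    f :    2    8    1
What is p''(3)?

Put σ_i = p'' at the i-th knot. Here h = (2, 1) and Δ = (3, -7), so the interior equations h_(i-1)·σ_(i-1) + 2(h_(i-1)+h_i)·σ_i + h_i·σ_(i+1) = 6(Δ_i − Δ_(i-1)) read
  2·σ_0 + 6·σ_1 + 1·σ_2 = 6(Δ_1 - Δ_0) = -60
Natural end conditions: σ_0 = σ_2 = 0.
Solving the tridiagonal system: σ_0 = 0, σ_1 = -10, σ_2 = 0.

-10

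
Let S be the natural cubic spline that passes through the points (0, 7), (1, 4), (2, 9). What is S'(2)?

Put m_i = S'' at the i-th knot. Here h = (1, 1) and Δ = (-3, 5), so the interior equations h_(i-1)·m_(i-1) + 2(h_(i-1)+h_i)·m_i + h_i·m_(i+1) = 6(Δ_i − Δ_(i-1)) read
  1·m_0 + 4·m_1 + 1·m_2 = 6(Δ_1 - Δ_0) = 48
Natural end conditions: m_0 = m_2 = 0.
Solving the tridiagonal system: m_0 = 0, m_1 = 12, m_2 = 0.
On [1, 2], S'(x) = b_1 + 2c_1·(x - 1) + 3d_1·(x - 1)² with b_1 = Δ_1 - h_1(2m_1 + m_2)/6 = 1, c_1 = m_1/2 = 6, d_1 = (m_2 - m_1)/(6h_1) = -2. So S'(2) = 7.

7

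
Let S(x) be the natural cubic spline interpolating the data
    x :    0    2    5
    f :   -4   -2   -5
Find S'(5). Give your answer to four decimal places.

Write m_i for S''(x_i). With h_i = 2, 3 and divided differences Δ_i = 1, -1, the continuity of S' gives the tridiagonal system
  2·m_0 + 10·m_1 + 3·m_2 = 6(Δ_1 - Δ_0) = -12
Natural end conditions: m_0 = m_2 = 0.
Solving the tridiagonal system: m_0 = 0, m_1 = -6/5, m_2 = 0.
On [2, 5], S'(x) = b_1 + 2c_1·(x - 2) + 3d_1·(x - 2)² with b_1 = Δ_1 - h_1(2m_1 + m_2)/6 = 1/5, c_1 = m_1/2 = -3/5, d_1 = (m_2 - m_1)/(6h_1) = 1/15. So S'(5) = -8/5.

-1.6000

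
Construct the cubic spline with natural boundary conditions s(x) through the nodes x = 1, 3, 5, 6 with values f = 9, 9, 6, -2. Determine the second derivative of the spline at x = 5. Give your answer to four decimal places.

-6.6818

Put m_i = s'' at the i-th knot. Here h = (2, 2, 1) and Δ = (0, -3/2, -8), so the interior equations h_(i-1)·m_(i-1) + 2(h_(i-1)+h_i)·m_i + h_i·m_(i+1) = 6(Δ_i − Δ_(i-1)) read
  2·m_0 + 8·m_1 + 2·m_2 = 6(Δ_1 - Δ_0) = -9
  2·m_1 + 6·m_2 + 1·m_3 = 6(Δ_2 - Δ_1) = -39
Natural end conditions: m_0 = m_3 = 0.
Forward elimination and back-substitution give m_0 = 0, m_1 = 6/11, m_2 = -147/22, m_3 = 0.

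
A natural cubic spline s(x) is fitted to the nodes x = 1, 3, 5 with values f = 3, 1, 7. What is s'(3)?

Write M_i for s''(x_i). With h_i = 2, 2 and divided differences Δ_i = -1, 3, the continuity of s' gives the tridiagonal system
  2·M_0 + 8·M_1 + 2·M_2 = 6(Δ_1 - Δ_0) = 24
Natural end conditions: M_0 = M_2 = 0.
Solving the tridiagonal system: M_0 = 0, M_1 = 3, M_2 = 0.
On [3, 5], s'(x) = b_1 + 2c_1·(x - 3) + 3d_1·(x - 3)² with b_1 = Δ_1 - h_1(2M_1 + M_2)/6 = 1, c_1 = M_1/2 = 3/2, d_1 = (M_2 - M_1)/(6h_1) = -1/4. So s'(3) = 1.

1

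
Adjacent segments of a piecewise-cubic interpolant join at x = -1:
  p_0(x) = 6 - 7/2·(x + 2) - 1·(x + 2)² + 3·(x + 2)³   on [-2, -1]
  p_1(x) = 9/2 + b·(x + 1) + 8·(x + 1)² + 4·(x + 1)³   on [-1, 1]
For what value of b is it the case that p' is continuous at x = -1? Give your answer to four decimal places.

p_0'(x) = -7/2 - 2·(x + 2) + 9·(x + 2)², so p_0'(-1) = 7/2. On the right, p_1'(-1) = b, so b = 7/2.

3.5000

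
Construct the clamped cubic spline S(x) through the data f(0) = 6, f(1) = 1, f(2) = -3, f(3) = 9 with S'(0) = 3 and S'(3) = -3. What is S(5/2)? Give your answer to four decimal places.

4.5250

Write σ_i for S''(x_i). With h_i = 1, 1, 1 and divided differences Δ_i = -5, -4, 12, the continuity of S' gives the tridiagonal system
  1·σ_0 + 4·σ_1 + 1·σ_2 = 6(Δ_1 - Δ_0) = 6
  1·σ_1 + 4·σ_2 + 1·σ_3 = 6(Δ_2 - Δ_1) = 96
Clamped end conditions give two more equations: 2h_0·σ_0 + h_0·σ_1 = 6(Δ_0 - S'(0)) = -48 and h_2·σ_2 + 2h_2·σ_3 = 6(S'(3) - Δ_2) = -90.
Solving the tridiagonal system: σ_0 = -112/5, σ_1 = -16/5, σ_2 = 206/5, σ_3 = -328/5.
On [2, 3], S(x) = -3 + 46/5·(x - 2) + 103/5·(x - 2)² - 89/5·(x - 2)³.
With (x - 2) = 1/2: S(5/2) = 181/40.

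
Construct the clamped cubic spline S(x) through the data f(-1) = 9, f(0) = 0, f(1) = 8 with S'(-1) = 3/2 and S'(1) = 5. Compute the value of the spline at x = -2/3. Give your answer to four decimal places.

With M_i denoting the second derivative at x_i, h_i = 1, 1, and Δ_i = (y_(i+1) − y_i)/h_i = -9, 8:
  1·M_0 + 4·M_1 + 1·M_2 = 6(Δ_1 - Δ_0) = 102
Clamped end conditions give two more equations: 2h_0·M_0 + h_0·M_1 = 6(Δ_0 - S'(-1)) = -63 and h_1·M_1 + 2h_1·M_2 = 6(S'(1) - Δ_1) = -18.
Hence M_0 = -221/4, M_1 = 95/2, M_2 = -131/4.
On [-1, 0], S(x) = 9 + 3/2·(x + 1) - 221/8·(x + 1)² + 137/8·(x + 1)³.
With (x + 1) = 1/3: S(-2/3) = 763/108.

7.0648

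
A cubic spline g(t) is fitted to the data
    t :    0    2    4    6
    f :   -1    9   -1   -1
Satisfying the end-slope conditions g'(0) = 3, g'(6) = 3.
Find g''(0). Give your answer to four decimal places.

8.6000

With m_i denoting the second derivative at x_i, h_i = 2, 2, 2, and Δ_i = (y_(i+1) − y_i)/h_i = 5, -5, 0:
  2·m_0 + 8·m_1 + 2·m_2 = 6(Δ_1 - Δ_0) = -60
  2·m_1 + 8·m_2 + 2·m_3 = 6(Δ_2 - Δ_1) = 30
Clamped end conditions give two more equations: 2h_0·m_0 + h_0·m_1 = 6(Δ_0 - g'(0)) = 12 and h_2·m_2 + 2h_2·m_3 = 6(g'(6) - Δ_2) = 18.
Solving: m_0 = 43/5, m_1 = -56/5, m_2 = 31/5, m_3 = 7/5.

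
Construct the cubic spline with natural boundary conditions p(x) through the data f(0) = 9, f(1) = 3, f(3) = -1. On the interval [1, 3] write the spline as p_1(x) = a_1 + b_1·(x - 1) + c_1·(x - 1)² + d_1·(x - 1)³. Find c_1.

2

With m_i denoting the second derivative at x_i, h_i = 1, 2, and Δ_i = (y_(i+1) − y_i)/h_i = -6, -2:
  1·m_0 + 6·m_1 + 2·m_2 = 6(Δ_1 - Δ_0) = 24
Natural end conditions: m_0 = m_2 = 0.
Solving: m_0 = 0, m_1 = 4, m_2 = 0.
On [1, 3], with p_1(x) = a_1 + b_1·(x - 1) + c_1·(x - 1)² + d_1·(x - 1)³: c_1 = m_1/2 = 2, d_1 = (m_2 - m_1)/(6h_1) = -1/3, b_1 = Δ_1 - h_1(2m_1 + m_2)/6 = -14/3.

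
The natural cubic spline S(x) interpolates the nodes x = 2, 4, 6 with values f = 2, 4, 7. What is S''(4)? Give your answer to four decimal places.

Put m_i = S'' at the i-th knot. Here h = (2, 2) and Δ = (1, 3/2), so the interior equations h_(i-1)·m_(i-1) + 2(h_(i-1)+h_i)·m_i + h_i·m_(i+1) = 6(Δ_i − Δ_(i-1)) read
  2·m_0 + 8·m_1 + 2·m_2 = 6(Δ_1 - Δ_0) = 3
Natural end conditions: m_0 = m_2 = 0.
Hence m_0 = 0, m_1 = 3/8, m_2 = 0.

0.3750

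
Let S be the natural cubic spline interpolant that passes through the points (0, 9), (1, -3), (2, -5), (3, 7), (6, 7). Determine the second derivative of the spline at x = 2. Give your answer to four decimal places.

Let M_i = S''(x_i). Step sizes h_i = 1, 1, 1, 3; slopes of the chords Δ_i = (y_(i+1) - y_i)/h_i = -12, -2, 12, 0.
  1·M_0 + 4·M_1 + 1·M_2 = 6(Δ_1 - Δ_0) = 60
  1·M_1 + 4·M_2 + 1·M_3 = 6(Δ_2 - Δ_1) = 84
  1·M_2 + 8·M_3 + 3·M_4 = 6(Δ_3 - Δ_2) = -72
Natural end conditions: M_0 = M_4 = 0.
Hence M_0 = 0, M_1 = 279/29, M_2 = 624/29, M_3 = -339/29, M_4 = 0.

21.5172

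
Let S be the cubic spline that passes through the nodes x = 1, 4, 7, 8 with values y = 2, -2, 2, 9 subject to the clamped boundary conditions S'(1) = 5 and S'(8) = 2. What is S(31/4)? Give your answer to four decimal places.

Write σ_i for S''(x_i). With h_i = 3, 3, 1 and divided differences Δ_i = -4/3, 4/3, 7, the continuity of S' gives the tridiagonal system
  3·σ_0 + 12·σ_1 + 3·σ_2 = 6(Δ_1 - Δ_0) = 16
  3·σ_1 + 8·σ_2 + 1·σ_3 = 6(Δ_2 - Δ_1) = 34
Clamped end conditions give two more equations: 2h_0·σ_0 + h_0·σ_1 = 6(Δ_0 - S'(1)) = -38 and h_2·σ_2 + 2h_2·σ_3 = 6(S'(8) - Δ_2) = -30.
Forward elimination and back-substitution give σ_0 = -222/31, σ_1 = 154/93, σ_2 = 182/31, σ_3 = -556/31.
On [7, 8], S(x) = 2 + 249/31·(x - 7) + 91/31·(x - 7)² - 123/31·(x - 7)³.
With (x - 7) = 3/4: S(31/4) = 15875/1984.

8.0015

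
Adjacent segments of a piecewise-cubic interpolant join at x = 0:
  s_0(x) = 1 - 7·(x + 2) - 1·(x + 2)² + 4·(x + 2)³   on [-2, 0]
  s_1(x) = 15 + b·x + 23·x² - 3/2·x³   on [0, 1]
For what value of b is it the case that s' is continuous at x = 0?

37

s_0'(x) = -7 - 2·(x + 2) + 12·(x + 2)², so s_0'(0) = 37. On the right, s_1'(0) = b, so b = 37.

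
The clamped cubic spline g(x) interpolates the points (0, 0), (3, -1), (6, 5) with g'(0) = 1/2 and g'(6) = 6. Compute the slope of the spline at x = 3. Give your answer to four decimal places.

Let σ_i = g''(x_i). Step sizes h_i = 3, 3; slopes of the chords Δ_i = (y_(i+1) - y_i)/h_i = -1/3, 2.
  3·σ_0 + 12·σ_1 + 3·σ_2 = 6(Δ_1 - Δ_0) = 14
Clamped end conditions give two more equations: 2h_0·σ_0 + h_0·σ_1 = 6(Δ_0 - g'(0)) = -5 and h_1·σ_1 + 2h_1·σ_2 = 6(g'(6) - Δ_1) = 24.
Forward elimination and back-substitution give σ_0 = -13/12, σ_1 = 1/2, σ_2 = 15/4.
On [3, 6], g'(x) = b_1 + 2c_1·(x - 3) + 3d_1·(x - 3)² with b_1 = Δ_1 - h_1(2σ_1 + σ_2)/6 = -3/8, c_1 = σ_1/2 = 1/4, d_1 = (σ_2 - σ_1)/(6h_1) = 13/72. So g'(3) = -3/8.

-0.3750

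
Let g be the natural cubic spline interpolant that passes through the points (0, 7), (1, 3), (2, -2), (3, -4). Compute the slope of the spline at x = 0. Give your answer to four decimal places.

-3.5333

With M_i denoting the second derivative at x_i, h_i = 1, 1, 1, and Δ_i = (y_(i+1) − y_i)/h_i = -4, -5, -2:
  1·M_0 + 4·M_1 + 1·M_2 = 6(Δ_1 - Δ_0) = -6
  1·M_1 + 4·M_2 + 1·M_3 = 6(Δ_2 - Δ_1) = 18
Natural end conditions: M_0 = M_3 = 0.
Forward elimination and back-substitution give M_0 = 0, M_1 = -14/5, M_2 = 26/5, M_3 = 0.
On [0, 1], g'(x) = b_0 + 2c_0·x + 3d_0·x² with b_0 = Δ_0 - h_0(2M_0 + M_1)/6 = -53/15, c_0 = M_0/2 = 0, d_0 = (M_1 - M_0)/(6h_0) = -7/15. So g'(0) = -53/15.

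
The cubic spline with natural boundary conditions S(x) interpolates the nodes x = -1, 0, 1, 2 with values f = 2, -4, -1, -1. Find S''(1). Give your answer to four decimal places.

With M_i denoting the second derivative at x_i, h_i = 1, 1, 1, and Δ_i = (y_(i+1) − y_i)/h_i = -6, 3, 0:
  1·M_0 + 4·M_1 + 1·M_2 = 6(Δ_1 - Δ_0) = 54
  1·M_1 + 4·M_2 + 1·M_3 = 6(Δ_2 - Δ_1) = -18
Natural end conditions: M_0 = M_3 = 0.
Forward elimination and back-substitution give M_0 = 0, M_1 = 78/5, M_2 = -42/5, M_3 = 0.

-8.4000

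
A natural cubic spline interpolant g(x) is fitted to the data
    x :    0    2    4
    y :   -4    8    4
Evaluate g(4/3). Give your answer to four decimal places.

5.4815

Let M_i = g''(x_i). Step sizes h_i = 2, 2; slopes of the chords Δ_i = (y_(i+1) - y_i)/h_i = 6, -2.
  2·M_0 + 8·M_1 + 2·M_2 = 6(Δ_1 - Δ_0) = -48
Natural end conditions: M_0 = M_2 = 0.
Solving the tridiagonal system: M_0 = 0, M_1 = -6, M_2 = 0.
On [0, 2], g(x) = -4 + 8·x + 0·x² - 1/2·x³.
With x = 4/3: g(4/3) = 148/27.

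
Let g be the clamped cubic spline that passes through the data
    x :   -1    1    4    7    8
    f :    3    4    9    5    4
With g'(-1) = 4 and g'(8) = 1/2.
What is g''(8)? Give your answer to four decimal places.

With M_i denoting the second derivative at x_i, h_i = 2, 3, 3, 1, and Δ_i = (y_(i+1) − y_i)/h_i = 1/2, 5/3, -4/3, -1:
  2·M_0 + 10·M_1 + 3·M_2 = 6(Δ_1 - Δ_0) = 7
  3·M_1 + 12·M_2 + 3·M_3 = 6(Δ_2 - Δ_1) = -18
  3·M_2 + 8·M_3 + 1·M_4 = 6(Δ_3 - Δ_2) = 2
Clamped end conditions give two more equations: 2h_0·M_0 + h_0·M_1 = 6(Δ_0 - g'(-1)) = -21 and h_3·M_3 + 2h_3·M_4 = 6(g'(8) - Δ_3) = 9.
Solving: M_0 = -3887/588, M_1 = 400/147, M_2 = -685/294, M_3 = 88/147, M_4 = 1235/294.

4.2007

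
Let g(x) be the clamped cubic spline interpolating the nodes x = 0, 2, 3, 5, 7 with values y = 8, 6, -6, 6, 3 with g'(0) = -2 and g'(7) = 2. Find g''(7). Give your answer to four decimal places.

12.9754

With σ_i denoting the second derivative at x_i, h_i = 2, 1, 2, 2, and Δ_i = (y_(i+1) − y_i)/h_i = -1, -12, 6, -3/2:
  2·σ_0 + 6·σ_1 + 1·σ_2 = 6(Δ_1 - Δ_0) = -66
  1·σ_1 + 6·σ_2 + 2·σ_3 = 6(Δ_2 - Δ_1) = 108
  2·σ_2 + 8·σ_3 + 2·σ_4 = 6(Δ_3 - Δ_2) = -45
Clamped end conditions give two more equations: 2h_0·σ_0 + h_0·σ_1 = 6(Δ_0 - g'(0)) = 6 and h_3·σ_3 + 2h_3·σ_4 = 6(g'(7) - Δ_3) = 21.
Forward elimination and back-substitution give σ_0 = 673/61, σ_1 = -1163/61, σ_2 = 1606/61, σ_3 = -1885/122, σ_4 = 1583/122.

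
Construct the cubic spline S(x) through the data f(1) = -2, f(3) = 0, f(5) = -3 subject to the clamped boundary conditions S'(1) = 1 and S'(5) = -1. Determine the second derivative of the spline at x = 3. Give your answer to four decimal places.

With m_i denoting the second derivative at x_i, h_i = 2, 2, and Δ_i = (y_(i+1) − y_i)/h_i = 1, -3/2:
  2·m_0 + 8·m_1 + 2·m_2 = 6(Δ_1 - Δ_0) = -15
Clamped end conditions give two more equations: 2h_0·m_0 + h_0·m_1 = 6(Δ_0 - S'(1)) = 0 and h_1·m_1 + 2h_1·m_2 = 6(S'(5) - Δ_1) = 3.
Forward elimination and back-substitution give m_0 = 11/8, m_1 = -11/4, m_2 = 17/8.

-2.7500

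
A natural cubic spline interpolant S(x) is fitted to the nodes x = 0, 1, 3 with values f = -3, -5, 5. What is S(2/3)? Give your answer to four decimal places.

Let M_i = S''(x_i). Step sizes h_i = 1, 2; slopes of the chords Δ_i = (y_(i+1) - y_i)/h_i = -2, 5.
  1·M_0 + 6·M_1 + 2·M_2 = 6(Δ_1 - Δ_0) = 42
Natural end conditions: M_0 = M_2 = 0.
Solving the tridiagonal system: M_0 = 0, M_1 = 7, M_2 = 0.
On [0, 1], S(x) = -3 - 19/6·x + 0·x² + 7/6·x³.
With x = 2/3: S(2/3) = -386/81.

-4.7654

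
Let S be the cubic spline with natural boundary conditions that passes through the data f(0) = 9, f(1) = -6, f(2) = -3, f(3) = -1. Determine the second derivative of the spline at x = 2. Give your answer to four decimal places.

With M_i denoting the second derivative at x_i, h_i = 1, 1, 1, and Δ_i = (y_(i+1) − y_i)/h_i = -15, 3, 2:
  1·M_0 + 4·M_1 + 1·M_2 = 6(Δ_1 - Δ_0) = 108
  1·M_1 + 4·M_2 + 1·M_3 = 6(Δ_2 - Δ_1) = -6
Natural end conditions: M_0 = M_3 = 0.
Hence M_0 = 0, M_1 = 146/5, M_2 = -44/5, M_3 = 0.

-8.8000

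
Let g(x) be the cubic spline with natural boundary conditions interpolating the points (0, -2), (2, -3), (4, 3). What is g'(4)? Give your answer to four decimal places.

Write m_i for g''(x_i). With h_i = 2, 2 and divided differences Δ_i = -1/2, 3, the continuity of g' gives the tridiagonal system
  2·m_0 + 8·m_1 + 2·m_2 = 6(Δ_1 - Δ_0) = 21
Natural end conditions: m_0 = m_2 = 0.
Solving: m_0 = 0, m_1 = 21/8, m_2 = 0.
On [2, 4], g'(x) = b_1 + 2c_1·(x - 2) + 3d_1·(x - 2)² with b_1 = Δ_1 - h_1(2m_1 + m_2)/6 = 5/4, c_1 = m_1/2 = 21/16, d_1 = (m_2 - m_1)/(6h_1) = -7/32. So g'(4) = 31/8.

3.8750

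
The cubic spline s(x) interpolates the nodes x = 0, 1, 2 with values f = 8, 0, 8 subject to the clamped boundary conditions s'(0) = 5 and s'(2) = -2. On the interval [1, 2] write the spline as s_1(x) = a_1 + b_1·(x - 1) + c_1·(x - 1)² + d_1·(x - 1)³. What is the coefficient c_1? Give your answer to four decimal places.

Write M_i for s''(x_i). With h_i = 1, 1 and divided differences Δ_i = -8, 8, the continuity of s' gives the tridiagonal system
  1·M_0 + 4·M_1 + 1·M_2 = 6(Δ_1 - Δ_0) = 96
Clamped end conditions give two more equations: 2h_0·M_0 + h_0·M_1 = 6(Δ_0 - s'(0)) = -78 and h_1·M_1 + 2h_1·M_2 = 6(s'(2) - Δ_1) = -60.
Forward elimination and back-substitution give M_0 = -133/2, M_1 = 55, M_2 = -115/2.
On [1, 2], with s_1(x) = a_1 + b_1·(x - 1) + c_1·(x - 1)² + d_1·(x - 1)³: c_1 = M_1/2 = 55/2, d_1 = (M_2 - M_1)/(6h_1) = -75/4, b_1 = Δ_1 - h_1(2M_1 + M_2)/6 = -3/4.

27.5000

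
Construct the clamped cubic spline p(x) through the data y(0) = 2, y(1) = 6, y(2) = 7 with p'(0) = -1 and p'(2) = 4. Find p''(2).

16

Write σ_i for p''(x_i). With h_i = 1, 1 and divided differences Δ_i = 4, 1, the continuity of p' gives the tridiagonal system
  1·σ_0 + 4·σ_1 + 1·σ_2 = 6(Δ_1 - Δ_0) = -18
Clamped end conditions give two more equations: 2h_0·σ_0 + h_0·σ_1 = 6(Δ_0 - p'(0)) = 30 and h_1·σ_1 + 2h_1·σ_2 = 6(p'(2) - Δ_1) = 18.
Solving the tridiagonal system: σ_0 = 22, σ_1 = -14, σ_2 = 16.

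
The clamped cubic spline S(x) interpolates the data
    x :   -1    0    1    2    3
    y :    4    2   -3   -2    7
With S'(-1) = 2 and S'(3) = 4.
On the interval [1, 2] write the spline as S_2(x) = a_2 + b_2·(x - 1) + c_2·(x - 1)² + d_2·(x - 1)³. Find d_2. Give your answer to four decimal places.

1.7679

With m_i denoting the second derivative at x_i, h_i = 1, 1, 1, 1, and Δ_i = (y_(i+1) − y_i)/h_i = -2, -5, 1, 9:
  1·m_0 + 4·m_1 + 1·m_2 = 6(Δ_1 - Δ_0) = -18
  1·m_1 + 4·m_2 + 1·m_3 = 6(Δ_2 - Δ_1) = 36
  1·m_2 + 4·m_3 + 1·m_4 = 6(Δ_3 - Δ_2) = 48
Clamped end conditions give two more equations: 2h_0·m_0 + h_0·m_1 = 6(Δ_0 - S'(-1)) = -24 and h_3·m_3 + 2h_3·m_4 = 6(S'(3) - Δ_3) = -30.
Forward elimination and back-substitution give m_0 = -289/28, m_1 = -47/14, m_2 = 23/4, m_3 = 229/14, m_4 = -649/28.
On [1, 2], with S_2(x) = a_2 + b_2·(x - 1) + c_2·(x - 1)² + d_2·(x - 1)³: c_2 = m_2/2 = 23/8, d_2 = (m_3 - m_2)/(6h_2) = 99/56, b_2 = Δ_2 - h_2(2m_2 + m_3)/6 = -51/14.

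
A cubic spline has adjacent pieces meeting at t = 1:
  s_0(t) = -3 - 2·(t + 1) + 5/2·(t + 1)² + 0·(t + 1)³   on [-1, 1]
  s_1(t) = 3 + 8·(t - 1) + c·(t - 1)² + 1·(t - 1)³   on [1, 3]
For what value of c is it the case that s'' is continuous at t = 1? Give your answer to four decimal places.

2.5000

s_0''(t) = 5 + 0·(t + 1), so s_0''(1) = 5. On the right, s_1''(1) = 2c, so c = 5/2.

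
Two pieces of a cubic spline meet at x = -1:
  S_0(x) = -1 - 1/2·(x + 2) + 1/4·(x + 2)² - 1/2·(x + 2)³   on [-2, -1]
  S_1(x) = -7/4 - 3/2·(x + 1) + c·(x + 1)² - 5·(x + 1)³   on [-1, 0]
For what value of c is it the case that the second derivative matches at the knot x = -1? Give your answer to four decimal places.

-1.2500

S_0''(x) = 1/2 - 3·(x + 2), so S_0''(-1) = -5/2. On the right, S_1''(-1) = 2c, so c = -5/4.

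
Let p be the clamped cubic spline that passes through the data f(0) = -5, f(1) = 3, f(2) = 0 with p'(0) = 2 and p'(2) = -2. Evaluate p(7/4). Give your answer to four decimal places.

0.9258

With σ_i denoting the second derivative at x_i, h_i = 1, 1, and Δ_i = (y_(i+1) − y_i)/h_i = 8, -3:
  1·σ_0 + 4·σ_1 + 1·σ_2 = 6(Δ_1 - Δ_0) = -66
Clamped end conditions give two more equations: 2h_0·σ_0 + h_0·σ_1 = 6(Δ_0 - p'(0)) = 36 and h_1·σ_1 + 2h_1·σ_2 = 6(p'(2) - Δ_1) = 6.
Solving: σ_0 = 65/2, σ_1 = -29, σ_2 = 35/2.
On [1, 2], p(x) = 3 + 15/4·(x - 1) - 29/2·(x - 1)² + 31/4·(x - 1)³.
With (x - 1) = 3/4: p(7/4) = 237/256.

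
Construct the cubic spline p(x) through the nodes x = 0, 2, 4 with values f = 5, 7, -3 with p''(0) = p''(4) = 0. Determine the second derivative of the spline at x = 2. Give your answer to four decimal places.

Write σ_i for p''(x_i). With h_i = 2, 2 and divided differences Δ_i = 1, -5, the continuity of p' gives the tridiagonal system
  2·σ_0 + 8·σ_1 + 2·σ_2 = 6(Δ_1 - Δ_0) = -36
Natural end conditions: σ_0 = σ_2 = 0.
Forward elimination and back-substitution give σ_0 = 0, σ_1 = -9/2, σ_2 = 0.

-4.5000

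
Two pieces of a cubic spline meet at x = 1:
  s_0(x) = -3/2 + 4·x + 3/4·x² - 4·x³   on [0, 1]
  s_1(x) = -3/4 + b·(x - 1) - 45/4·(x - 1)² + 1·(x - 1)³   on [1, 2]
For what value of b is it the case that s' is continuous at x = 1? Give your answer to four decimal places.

s_0'(x) = 4 + 3/2·x - 12·x², so s_0'(1) = -13/2. On the right, s_1'(1) = b, so b = -13/2.

-6.5000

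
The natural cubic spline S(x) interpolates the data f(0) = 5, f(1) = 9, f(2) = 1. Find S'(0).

Write σ_i for S''(x_i). With h_i = 1, 1 and divided differences Δ_i = 4, -8, the continuity of S' gives the tridiagonal system
  1·σ_0 + 4·σ_1 + 1·σ_2 = 6(Δ_1 - Δ_0) = -72
Natural end conditions: σ_0 = σ_2 = 0.
Forward elimination and back-substitution give σ_0 = 0, σ_1 = -18, σ_2 = 0.
On [0, 1], S'(x) = b_0 + 2c_0·x + 3d_0·x² with b_0 = Δ_0 - h_0(2σ_0 + σ_1)/6 = 7, c_0 = σ_0/2 = 0, d_0 = (σ_1 - σ_0)/(6h_0) = -3. So S'(0) = 7.

7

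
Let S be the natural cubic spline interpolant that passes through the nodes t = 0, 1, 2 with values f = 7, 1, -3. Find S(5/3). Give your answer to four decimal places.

-1.8148

Put m_i = S'' at the i-th knot. Here h = (1, 1) and Δ = (-6, -4), so the interior equations h_(i-1)·m_(i-1) + 2(h_(i-1)+h_i)·m_i + h_i·m_(i+1) = 6(Δ_i − Δ_(i-1)) read
  1·m_0 + 4·m_1 + 1·m_2 = 6(Δ_1 - Δ_0) = 12
Natural end conditions: m_0 = m_2 = 0.
Solving: m_0 = 0, m_1 = 3, m_2 = 0.
On [1, 2], S(t) = 1 - 5·(t - 1) + 3/2·(t - 1)² - 1/2·(t - 1)³.
With (t - 1) = 2/3: S(5/3) = -49/27.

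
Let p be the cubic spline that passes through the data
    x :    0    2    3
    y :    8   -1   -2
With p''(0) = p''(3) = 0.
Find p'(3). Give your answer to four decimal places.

-0.4167

Write m_i for p''(x_i). With h_i = 2, 1 and divided differences Δ_i = -9/2, -1, the continuity of p' gives the tridiagonal system
  2·m_0 + 6·m_1 + 1·m_2 = 6(Δ_1 - Δ_0) = 21
Natural end conditions: m_0 = m_2 = 0.
Solving the tridiagonal system: m_0 = 0, m_1 = 7/2, m_2 = 0.
On [2, 3], p'(x) = b_1 + 2c_1·(x - 2) + 3d_1·(x - 2)² with b_1 = Δ_1 - h_1(2m_1 + m_2)/6 = -13/6, c_1 = m_1/2 = 7/4, d_1 = (m_2 - m_1)/(6h_1) = -7/12. So p'(3) = -5/12.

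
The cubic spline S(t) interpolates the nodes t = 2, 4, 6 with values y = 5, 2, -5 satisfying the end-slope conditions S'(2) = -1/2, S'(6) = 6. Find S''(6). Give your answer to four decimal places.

17.3750

With m_i denoting the second derivative at x_i, h_i = 2, 2, and Δ_i = (y_(i+1) − y_i)/h_i = -3/2, -7/2:
  2·m_0 + 8·m_1 + 2·m_2 = 6(Δ_1 - Δ_0) = -12
Clamped end conditions give two more equations: 2h_0·m_0 + h_0·m_1 = 6(Δ_0 - S'(2)) = -6 and h_1·m_1 + 2h_1·m_2 = 6(S'(6) - Δ_1) = 57.
Hence m_0 = 13/8, m_1 = -25/4, m_2 = 139/8.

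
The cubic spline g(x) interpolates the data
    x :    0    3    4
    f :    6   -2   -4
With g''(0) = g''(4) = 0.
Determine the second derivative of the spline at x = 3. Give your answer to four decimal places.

With m_i denoting the second derivative at x_i, h_i = 3, 1, and Δ_i = (y_(i+1) − y_i)/h_i = -8/3, -2:
  3·m_0 + 8·m_1 + 1·m_2 = 6(Δ_1 - Δ_0) = 4
Natural end conditions: m_0 = m_2 = 0.
Hence m_0 = 0, m_1 = 1/2, m_2 = 0.

0.5000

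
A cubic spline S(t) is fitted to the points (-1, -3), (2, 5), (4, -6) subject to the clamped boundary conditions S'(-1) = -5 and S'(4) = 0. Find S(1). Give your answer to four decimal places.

2.8593

With σ_i denoting the second derivative at x_i, h_i = 3, 2, and Δ_i = (y_(i+1) − y_i)/h_i = 8/3, -11/2:
  3·σ_0 + 10·σ_1 + 2·σ_2 = 6(Δ_1 - Δ_0) = -49
Clamped end conditions give two more equations: 2h_0·σ_0 + h_0·σ_1 = 6(Δ_0 - S'(-1)) = 46 and h_1·σ_1 + 2h_1·σ_2 = 6(S'(4) - Δ_1) = 33.
Solving: σ_0 = 407/30, σ_1 = -59/5, σ_2 = 283/20.
On [-1, 2], S(t) = -3 - 5·(t + 1) + 407/60·(t + 1)² - 761/540·(t + 1)³.
With (t + 1) = 2: S(1) = 386/135.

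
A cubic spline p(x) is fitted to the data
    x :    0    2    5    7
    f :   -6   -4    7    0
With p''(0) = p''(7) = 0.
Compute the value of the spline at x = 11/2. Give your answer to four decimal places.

Let M_i = p''(x_i). Step sizes h_i = 2, 3, 2; slopes of the chords Δ_i = (y_(i+1) - y_i)/h_i = 1, 11/3, -7/2.
  2·M_0 + 10·M_1 + 3·M_2 = 6(Δ_1 - Δ_0) = 16
  3·M_1 + 10·M_2 + 2·M_3 = 6(Δ_2 - Δ_1) = -43
Natural end conditions: M_0 = M_3 = 0.
Solving: M_0 = 0, M_1 = 289/91, M_2 = -478/91, M_3 = 0.
On [5, 7], p(x) = 7 + 1/546·(x - 5) - 239/91·(x - 5)² + 239/546·(x - 5)³.
With (x - 5) = 1/2: p(11/2) = 1331/208.

6.3990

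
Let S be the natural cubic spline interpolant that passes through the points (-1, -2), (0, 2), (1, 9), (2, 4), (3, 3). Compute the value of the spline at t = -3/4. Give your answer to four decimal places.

-1.4060

Let M_i = S''(x_i). Step sizes h_i = 1, 1, 1, 1; slopes of the chords Δ_i = (y_(i+1) - y_i)/h_i = 4, 7, -5, -1.
  1·M_0 + 4·M_1 + 1·M_2 = 6(Δ_1 - Δ_0) = 18
  1·M_1 + 4·M_2 + 1·M_3 = 6(Δ_2 - Δ_1) = -72
  1·M_2 + 4·M_3 + 1·M_4 = 6(Δ_3 - Δ_2) = 24
Natural end conditions: M_0 = M_4 = 0.
Forward elimination and back-substitution give M_0 = 0, M_1 = 291/28, M_2 = -165/7, M_3 = 333/28, M_4 = 0.
On [-1, 0], S(t) = -2 + 127/56·(t + 1) + 0·(t + 1)² + 97/56·(t + 1)³.
With (t + 1) = 1/4: S(-3/4) = -5039/3584.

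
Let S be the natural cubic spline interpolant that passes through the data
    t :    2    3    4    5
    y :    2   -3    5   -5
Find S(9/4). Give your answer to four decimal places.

-0.3438

Let m_i = S''(x_i). Step sizes h_i = 1, 1, 1; slopes of the chords Δ_i = (y_(i+1) - y_i)/h_i = -5, 8, -10.
  1·m_0 + 4·m_1 + 1·m_2 = 6(Δ_1 - Δ_0) = 78
  1·m_1 + 4·m_2 + 1·m_3 = 6(Δ_2 - Δ_1) = -108
Natural end conditions: m_0 = m_3 = 0.
Forward elimination and back-substitution give m_0 = 0, m_1 = 28, m_2 = -34, m_3 = 0.
On [2, 3], S(t) = 2 - 29/3·(t - 2) + 0·(t - 2)² + 14/3·(t - 2)³.
With (t - 2) = 1/4: S(9/4) = -11/32.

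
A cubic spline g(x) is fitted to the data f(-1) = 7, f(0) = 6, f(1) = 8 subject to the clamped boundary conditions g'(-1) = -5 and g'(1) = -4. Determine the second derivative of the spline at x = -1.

8

With M_i denoting the second derivative at x_i, h_i = 1, 1, and Δ_i = (y_(i+1) − y_i)/h_i = -1, 2:
  1·M_0 + 4·M_1 + 1·M_2 = 6(Δ_1 - Δ_0) = 18
Clamped end conditions give two more equations: 2h_0·M_0 + h_0·M_1 = 6(Δ_0 - g'(-1)) = 24 and h_1·M_1 + 2h_1·M_2 = 6(g'(1) - Δ_1) = -36.
Forward elimination and back-substitution give M_0 = 8, M_1 = 8, M_2 = -22.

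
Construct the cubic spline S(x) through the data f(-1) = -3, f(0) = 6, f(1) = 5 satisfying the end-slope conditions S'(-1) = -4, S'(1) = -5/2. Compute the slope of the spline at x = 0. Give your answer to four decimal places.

Write σ_i for S''(x_i). With h_i = 1, 1 and divided differences Δ_i = 9, -1, the continuity of S' gives the tridiagonal system
  1·σ_0 + 4·σ_1 + 1·σ_2 = 6(Δ_1 - Δ_0) = -60
Clamped end conditions give two more equations: 2h_0·σ_0 + h_0·σ_1 = 6(Δ_0 - S'(-1)) = 78 and h_1·σ_1 + 2h_1·σ_2 = 6(S'(1) - Δ_1) = -9.
Forward elimination and back-substitution give σ_0 = 219/4, σ_1 = -63/2, σ_2 = 45/4.
On [0, 1], S'(x) = b_1 + 2c_1·x + 3d_1·x² with b_1 = Δ_1 - h_1(2σ_1 + σ_2)/6 = 61/8, c_1 = σ_1/2 = -63/4, d_1 = (σ_2 - σ_1)/(6h_1) = 57/8. So S'(0) = 61/8.

7.6250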